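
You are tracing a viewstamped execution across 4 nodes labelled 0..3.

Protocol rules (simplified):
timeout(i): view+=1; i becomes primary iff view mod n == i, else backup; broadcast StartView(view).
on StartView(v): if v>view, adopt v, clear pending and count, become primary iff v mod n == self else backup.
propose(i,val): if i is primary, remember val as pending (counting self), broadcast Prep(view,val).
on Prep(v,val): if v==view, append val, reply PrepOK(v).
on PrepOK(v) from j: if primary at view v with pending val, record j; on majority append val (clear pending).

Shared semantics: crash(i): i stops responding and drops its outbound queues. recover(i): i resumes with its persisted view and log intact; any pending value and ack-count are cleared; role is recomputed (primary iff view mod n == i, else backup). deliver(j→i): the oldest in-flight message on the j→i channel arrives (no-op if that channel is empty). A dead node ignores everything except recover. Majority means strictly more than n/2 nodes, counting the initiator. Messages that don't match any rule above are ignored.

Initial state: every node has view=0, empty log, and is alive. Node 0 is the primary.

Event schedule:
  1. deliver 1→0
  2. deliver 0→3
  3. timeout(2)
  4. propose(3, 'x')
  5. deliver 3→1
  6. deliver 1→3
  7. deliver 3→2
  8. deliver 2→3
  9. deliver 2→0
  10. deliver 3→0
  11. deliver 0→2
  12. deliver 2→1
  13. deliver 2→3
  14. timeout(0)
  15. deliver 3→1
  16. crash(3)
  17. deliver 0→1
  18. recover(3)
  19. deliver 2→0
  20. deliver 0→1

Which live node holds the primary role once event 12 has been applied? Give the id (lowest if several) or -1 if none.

step 1 deliver 1→0: —
step 2 deliver 0→3: —
step 3 timeout(2): 2={back,v=1,log=-}
step 4 propose(3,'x'): —
step 5 deliver 3→1: —
step 6 deliver 1→3: —
step 7 deliver 3→2: —
step 8 deliver 2→3: 3={back,v=1,log=-}
step 9 deliver 2→0: 0={back,v=1,log=-}
step 10 deliver 3→0: —
step 11 deliver 0→2: —
step 12 deliver 2→1: 1={prim,v=1,log=-}

1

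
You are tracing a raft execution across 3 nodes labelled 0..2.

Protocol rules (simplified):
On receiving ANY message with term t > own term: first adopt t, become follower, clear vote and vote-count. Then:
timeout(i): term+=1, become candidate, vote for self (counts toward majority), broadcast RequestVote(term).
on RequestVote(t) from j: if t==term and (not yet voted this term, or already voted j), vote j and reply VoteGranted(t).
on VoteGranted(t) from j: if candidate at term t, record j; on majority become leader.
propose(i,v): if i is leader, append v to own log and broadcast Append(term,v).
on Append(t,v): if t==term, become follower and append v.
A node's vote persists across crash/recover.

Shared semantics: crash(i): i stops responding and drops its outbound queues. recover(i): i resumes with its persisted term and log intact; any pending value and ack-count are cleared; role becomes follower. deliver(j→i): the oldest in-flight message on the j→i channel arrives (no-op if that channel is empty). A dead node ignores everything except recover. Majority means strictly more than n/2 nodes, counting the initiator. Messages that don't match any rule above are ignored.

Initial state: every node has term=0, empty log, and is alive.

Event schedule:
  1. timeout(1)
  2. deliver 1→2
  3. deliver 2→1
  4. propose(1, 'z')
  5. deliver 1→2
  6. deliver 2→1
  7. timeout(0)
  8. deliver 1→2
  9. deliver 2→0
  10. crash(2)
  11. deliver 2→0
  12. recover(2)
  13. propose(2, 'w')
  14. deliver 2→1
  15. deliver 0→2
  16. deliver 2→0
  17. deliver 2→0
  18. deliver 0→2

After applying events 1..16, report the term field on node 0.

step 1 timeout(1): 1={cand,t=1,log=-}
step 2 deliver 1→2: 2={foll,t=1,log=-}
step 3 deliver 2→1: 1={lead,t=1,log=-}
step 4 propose(1,'z'): 1={lead,t=1,log=z}
step 5 deliver 1→2: 2={foll,t=1,log=z}
step 6 deliver 2→1: —
step 7 timeout(0): 0={cand,t=1,log=-}
step 8 deliver 1→2: —
step 9 deliver 2→0: —
step 10 crash(2): 2={✗foll,t=1,log=z}
step 11 deliver 2→0: —
step 12 recover(2): 2={foll,t=1,log=z}
step 13 propose(2,'w'): —
step 14 deliver 2→1: —
step 15 deliver 0→2: —
step 16 deliver 2→0: —

1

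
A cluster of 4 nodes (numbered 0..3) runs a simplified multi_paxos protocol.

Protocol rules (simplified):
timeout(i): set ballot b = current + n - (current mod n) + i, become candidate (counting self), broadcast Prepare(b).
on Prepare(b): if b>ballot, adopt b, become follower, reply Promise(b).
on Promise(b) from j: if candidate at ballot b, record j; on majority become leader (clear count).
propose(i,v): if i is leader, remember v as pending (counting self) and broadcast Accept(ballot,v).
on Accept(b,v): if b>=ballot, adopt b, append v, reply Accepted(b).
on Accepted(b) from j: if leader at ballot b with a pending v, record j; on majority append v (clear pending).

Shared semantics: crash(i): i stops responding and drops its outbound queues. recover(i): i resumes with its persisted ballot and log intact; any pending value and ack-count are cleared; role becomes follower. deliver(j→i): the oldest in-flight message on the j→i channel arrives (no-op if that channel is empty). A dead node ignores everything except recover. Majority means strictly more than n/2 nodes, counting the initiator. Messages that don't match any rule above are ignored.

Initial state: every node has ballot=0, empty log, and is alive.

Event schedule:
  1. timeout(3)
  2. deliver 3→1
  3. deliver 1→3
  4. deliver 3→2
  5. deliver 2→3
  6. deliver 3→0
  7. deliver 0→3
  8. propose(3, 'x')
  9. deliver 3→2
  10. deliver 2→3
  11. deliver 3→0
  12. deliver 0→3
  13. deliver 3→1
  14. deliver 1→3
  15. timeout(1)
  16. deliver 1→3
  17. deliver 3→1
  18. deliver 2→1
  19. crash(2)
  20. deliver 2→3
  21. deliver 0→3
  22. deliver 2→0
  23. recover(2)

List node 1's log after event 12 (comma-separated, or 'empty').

empty

e1 timeout(3): 3[cand,b=7,-]
e2 deliver 3→1: 1[foll,b=7,-]
e3 deliver 1→3: ·
e4 deliver 3→2: 2[foll,b=7,-]
e5 deliver 2→3: 3[lead,b=7,-]
e6 deliver 3→0: 0[foll,b=7,-]
e7 deliver 0→3: ·
e8 propose(3,'x'): ·
e9 deliver 3→2: 2[foll,b=7,x]
e10 deliver 2→3: ·
e11 deliver 3→0: 0[foll,b=7,x]
e12 deliver 0→3: 3[lead,b=7,x]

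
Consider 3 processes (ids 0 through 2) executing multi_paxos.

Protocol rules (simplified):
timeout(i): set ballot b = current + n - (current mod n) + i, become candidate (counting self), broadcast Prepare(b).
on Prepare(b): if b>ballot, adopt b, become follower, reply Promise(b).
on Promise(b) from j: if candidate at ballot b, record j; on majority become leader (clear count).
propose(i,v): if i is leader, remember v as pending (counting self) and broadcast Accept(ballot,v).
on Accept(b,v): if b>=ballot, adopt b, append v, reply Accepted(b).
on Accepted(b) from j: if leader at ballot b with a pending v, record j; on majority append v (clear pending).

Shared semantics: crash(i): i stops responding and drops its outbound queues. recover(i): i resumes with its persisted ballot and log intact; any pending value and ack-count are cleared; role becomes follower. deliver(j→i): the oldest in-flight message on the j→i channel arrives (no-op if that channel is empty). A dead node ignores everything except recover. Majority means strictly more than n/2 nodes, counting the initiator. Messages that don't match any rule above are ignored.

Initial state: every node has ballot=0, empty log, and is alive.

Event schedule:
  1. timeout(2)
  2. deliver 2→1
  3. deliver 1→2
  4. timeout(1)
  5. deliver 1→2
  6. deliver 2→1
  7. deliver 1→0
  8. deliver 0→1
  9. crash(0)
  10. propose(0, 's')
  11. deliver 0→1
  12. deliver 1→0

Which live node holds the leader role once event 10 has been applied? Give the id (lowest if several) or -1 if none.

step 1 timeout(2): 2={cand,b=5,log=-}
step 2 deliver 2→1: 1={foll,b=5,log=-}
step 3 deliver 1→2: 2={lead,b=5,log=-}
step 4 timeout(1): 1={cand,b=7,log=-}
step 5 deliver 1→2: 2={foll,b=7,log=-}
step 6 deliver 2→1: 1={lead,b=7,log=-}
step 7 deliver 1→0: 0={foll,b=7,log=-}
step 8 deliver 0→1: —
step 9 crash(0): 0={✗foll,b=7,log=-}
step 10 propose(0,'s'): —

1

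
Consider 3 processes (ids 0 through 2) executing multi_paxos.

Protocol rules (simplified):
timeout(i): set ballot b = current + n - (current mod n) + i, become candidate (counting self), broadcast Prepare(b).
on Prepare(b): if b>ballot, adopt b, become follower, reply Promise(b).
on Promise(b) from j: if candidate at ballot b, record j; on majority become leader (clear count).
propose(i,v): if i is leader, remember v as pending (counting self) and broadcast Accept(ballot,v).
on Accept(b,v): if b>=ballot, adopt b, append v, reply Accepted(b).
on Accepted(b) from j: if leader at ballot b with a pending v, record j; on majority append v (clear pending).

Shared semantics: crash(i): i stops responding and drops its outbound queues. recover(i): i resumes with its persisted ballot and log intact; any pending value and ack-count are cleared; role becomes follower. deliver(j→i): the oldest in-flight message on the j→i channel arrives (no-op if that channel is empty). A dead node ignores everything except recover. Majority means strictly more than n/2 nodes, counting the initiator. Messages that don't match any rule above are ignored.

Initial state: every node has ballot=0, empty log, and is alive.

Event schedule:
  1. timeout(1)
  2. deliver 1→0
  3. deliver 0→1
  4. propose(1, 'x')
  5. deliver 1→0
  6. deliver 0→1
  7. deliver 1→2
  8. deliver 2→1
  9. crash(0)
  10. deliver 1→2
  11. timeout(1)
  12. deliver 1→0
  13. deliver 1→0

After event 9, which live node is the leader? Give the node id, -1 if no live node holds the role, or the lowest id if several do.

e1 timeout(1): 1[cand,b=4,-]
e2 deliver 1→0: 0[foll,b=4,-]
e3 deliver 0→1: 1[lead,b=4,-]
e4 propose(1,'x'): ·
e5 deliver 1→0: 0[foll,b=4,x]
e6 deliver 0→1: 1[lead,b=4,x]
e7 deliver 1→2: 2[foll,b=4,-]
e8 deliver 2→1: ·
e9 crash(0): 0[✗foll,b=4,x]

1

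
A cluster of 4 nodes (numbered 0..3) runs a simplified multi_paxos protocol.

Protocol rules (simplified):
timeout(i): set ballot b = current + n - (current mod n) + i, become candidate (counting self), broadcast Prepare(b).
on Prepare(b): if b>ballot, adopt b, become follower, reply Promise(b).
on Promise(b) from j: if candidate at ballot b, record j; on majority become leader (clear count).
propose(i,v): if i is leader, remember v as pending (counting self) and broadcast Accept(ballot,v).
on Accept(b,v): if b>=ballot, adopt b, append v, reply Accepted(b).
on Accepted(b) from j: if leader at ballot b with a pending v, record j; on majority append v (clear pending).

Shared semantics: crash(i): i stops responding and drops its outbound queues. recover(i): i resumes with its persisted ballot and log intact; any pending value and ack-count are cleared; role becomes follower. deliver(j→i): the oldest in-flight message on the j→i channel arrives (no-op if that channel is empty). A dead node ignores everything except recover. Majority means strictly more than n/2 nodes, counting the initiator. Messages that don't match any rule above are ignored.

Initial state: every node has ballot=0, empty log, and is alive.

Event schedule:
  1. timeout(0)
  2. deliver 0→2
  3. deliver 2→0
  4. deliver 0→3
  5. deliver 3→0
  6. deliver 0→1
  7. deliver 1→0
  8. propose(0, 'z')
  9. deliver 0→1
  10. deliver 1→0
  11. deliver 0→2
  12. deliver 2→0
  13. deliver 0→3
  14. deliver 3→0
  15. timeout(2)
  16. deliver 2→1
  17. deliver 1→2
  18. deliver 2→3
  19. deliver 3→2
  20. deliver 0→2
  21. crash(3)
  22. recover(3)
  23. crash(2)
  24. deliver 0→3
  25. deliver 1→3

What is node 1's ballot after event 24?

[1] timeout(0) → N0(cand b4 [-])
[2] deliver 0→2 → N2(foll b4 [-])
[3] deliver 2→0 → ∅
[4] deliver 0→3 → N3(foll b4 [-])
[5] deliver 3→0 → N0(lead b4 [-])
[6] deliver 0→1 → N1(foll b4 [-])
[7] deliver 1→0 → ∅
[8] propose(0,'z') → ∅
[9] deliver 0→1 → N1(foll b4 [z])
[10] deliver 1→0 → ∅
[11] deliver 0→2 → N2(foll b4 [z])
[12] deliver 2→0 → N0(lead b4 [z])
[13] deliver 0→3 → N3(foll b4 [z])
[14] deliver 3→0 → ∅
[15] timeout(2) → N2(cand b10 [z])
[16] deliver 2→1 → N1(foll b10 [z])
[17] deliver 1→2 → ∅
[18] deliver 2→3 → N3(foll b10 [z])
[19] deliver 3→2 → N2(lead b10 [z])
[20] deliver 0→2 → ∅
[21] crash(3) → N3(✗foll b10 [z])
[22] recover(3) → N3(foll b10 [z])
[23] crash(2) → N2(✗lead b10 [z])
[24] deliver 0→3 → ∅

10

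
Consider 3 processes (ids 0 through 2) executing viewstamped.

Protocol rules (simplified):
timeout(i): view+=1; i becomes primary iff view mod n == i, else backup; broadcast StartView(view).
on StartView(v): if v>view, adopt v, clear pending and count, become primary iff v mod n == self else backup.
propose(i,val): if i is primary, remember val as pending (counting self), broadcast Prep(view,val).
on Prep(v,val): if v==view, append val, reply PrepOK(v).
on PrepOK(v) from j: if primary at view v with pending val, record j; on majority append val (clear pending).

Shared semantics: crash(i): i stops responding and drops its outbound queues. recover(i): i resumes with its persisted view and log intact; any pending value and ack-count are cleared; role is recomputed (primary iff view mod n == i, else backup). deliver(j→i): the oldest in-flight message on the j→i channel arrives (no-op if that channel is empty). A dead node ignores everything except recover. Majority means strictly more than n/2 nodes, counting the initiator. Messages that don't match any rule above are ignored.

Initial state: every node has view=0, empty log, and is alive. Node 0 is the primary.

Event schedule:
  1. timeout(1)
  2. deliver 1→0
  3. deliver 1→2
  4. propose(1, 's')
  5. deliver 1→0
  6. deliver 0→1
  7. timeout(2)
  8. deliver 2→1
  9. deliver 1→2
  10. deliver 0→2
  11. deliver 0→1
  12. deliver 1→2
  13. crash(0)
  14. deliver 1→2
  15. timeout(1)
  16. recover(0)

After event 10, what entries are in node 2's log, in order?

empty

after 1 — timeout(1): n1:prim/v1/[-]
after 2 — deliver 1→0: n0:back/v1/[-]
after 3 — deliver 1→2: n2:back/v1/[-]
after 4 — propose(1,'s'): ·
after 5 — deliver 1→0: n0:back/v1/[s]
after 6 — deliver 0→1: n1:prim/v1/[s]
after 7 — timeout(2): n2:prim/v2/[-]
after 8 — deliver 2→1: n1:back/v2/[s]
after 9 — deliver 1→2: ·
after 10 — deliver 0→2: ·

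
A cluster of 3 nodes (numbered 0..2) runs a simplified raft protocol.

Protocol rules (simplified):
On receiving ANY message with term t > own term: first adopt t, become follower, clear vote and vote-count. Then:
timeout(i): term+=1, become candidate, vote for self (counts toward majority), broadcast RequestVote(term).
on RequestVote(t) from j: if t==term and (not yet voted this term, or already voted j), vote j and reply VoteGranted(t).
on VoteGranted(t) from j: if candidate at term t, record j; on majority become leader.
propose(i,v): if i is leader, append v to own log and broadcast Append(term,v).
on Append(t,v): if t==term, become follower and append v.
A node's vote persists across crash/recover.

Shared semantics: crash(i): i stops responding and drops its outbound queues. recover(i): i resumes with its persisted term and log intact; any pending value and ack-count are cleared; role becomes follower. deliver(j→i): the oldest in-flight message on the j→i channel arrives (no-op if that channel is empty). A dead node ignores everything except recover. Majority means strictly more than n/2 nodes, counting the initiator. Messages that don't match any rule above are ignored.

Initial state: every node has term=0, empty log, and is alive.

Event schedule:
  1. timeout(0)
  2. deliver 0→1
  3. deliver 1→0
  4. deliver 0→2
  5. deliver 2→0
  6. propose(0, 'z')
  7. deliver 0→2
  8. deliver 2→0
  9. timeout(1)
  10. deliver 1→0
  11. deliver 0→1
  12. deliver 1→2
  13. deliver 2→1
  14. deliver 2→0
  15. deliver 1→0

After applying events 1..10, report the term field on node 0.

2

[1] timeout(0) → N0(cand t1 [-])
[2] deliver 0→1 → N1(foll t1 [-])
[3] deliver 1→0 → N0(lead t1 [-])
[4] deliver 0→2 → N2(foll t1 [-])
[5] deliver 2→0 → ∅
[6] propose(0,'z') → N0(lead t1 [z])
[7] deliver 0→2 → N2(foll t1 [z])
[8] deliver 2→0 → ∅
[9] timeout(1) → N1(cand t2 [-])
[10] deliver 1→0 → N0(foll t2 [z])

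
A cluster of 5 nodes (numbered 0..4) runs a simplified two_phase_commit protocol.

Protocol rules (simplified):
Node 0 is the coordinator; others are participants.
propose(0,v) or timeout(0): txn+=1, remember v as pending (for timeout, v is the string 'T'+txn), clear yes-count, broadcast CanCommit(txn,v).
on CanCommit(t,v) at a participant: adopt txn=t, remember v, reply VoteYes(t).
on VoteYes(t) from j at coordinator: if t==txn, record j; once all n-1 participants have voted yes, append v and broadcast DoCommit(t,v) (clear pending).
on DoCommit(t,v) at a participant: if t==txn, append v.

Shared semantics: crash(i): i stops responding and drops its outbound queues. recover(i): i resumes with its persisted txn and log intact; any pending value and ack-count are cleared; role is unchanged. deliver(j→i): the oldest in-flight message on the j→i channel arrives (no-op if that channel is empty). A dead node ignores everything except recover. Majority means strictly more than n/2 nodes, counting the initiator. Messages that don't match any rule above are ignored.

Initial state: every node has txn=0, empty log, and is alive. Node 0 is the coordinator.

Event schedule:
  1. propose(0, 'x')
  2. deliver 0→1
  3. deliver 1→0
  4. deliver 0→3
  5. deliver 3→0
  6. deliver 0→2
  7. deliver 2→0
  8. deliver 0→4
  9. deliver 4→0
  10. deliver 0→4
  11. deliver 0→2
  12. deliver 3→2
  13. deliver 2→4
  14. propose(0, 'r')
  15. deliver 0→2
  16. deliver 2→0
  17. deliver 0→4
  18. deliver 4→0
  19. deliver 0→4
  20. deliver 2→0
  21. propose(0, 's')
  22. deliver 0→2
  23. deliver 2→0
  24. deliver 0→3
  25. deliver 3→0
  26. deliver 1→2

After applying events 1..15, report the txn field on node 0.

2

e1 propose(0,'x'): 0[coor,t=1,-]
e2 deliver 0→1: 1[part,t=1,-]
e3 deliver 1→0: ·
e4 deliver 0→3: 3[part,t=1,-]
e5 deliver 3→0: ·
e6 deliver 0→2: 2[part,t=1,-]
e7 deliver 2→0: ·
e8 deliver 0→4: 4[part,t=1,-]
e9 deliver 4→0: 0[coor,t=1,x]
e10 deliver 0→4: 4[part,t=1,x]
e11 deliver 0→2: 2[part,t=1,x]
e12 deliver 3→2: ·
e13 deliver 2→4: ·
e14 propose(0,'r'): 0[coor,t=2,x]
e15 deliver 0→2: 2[part,t=2,x]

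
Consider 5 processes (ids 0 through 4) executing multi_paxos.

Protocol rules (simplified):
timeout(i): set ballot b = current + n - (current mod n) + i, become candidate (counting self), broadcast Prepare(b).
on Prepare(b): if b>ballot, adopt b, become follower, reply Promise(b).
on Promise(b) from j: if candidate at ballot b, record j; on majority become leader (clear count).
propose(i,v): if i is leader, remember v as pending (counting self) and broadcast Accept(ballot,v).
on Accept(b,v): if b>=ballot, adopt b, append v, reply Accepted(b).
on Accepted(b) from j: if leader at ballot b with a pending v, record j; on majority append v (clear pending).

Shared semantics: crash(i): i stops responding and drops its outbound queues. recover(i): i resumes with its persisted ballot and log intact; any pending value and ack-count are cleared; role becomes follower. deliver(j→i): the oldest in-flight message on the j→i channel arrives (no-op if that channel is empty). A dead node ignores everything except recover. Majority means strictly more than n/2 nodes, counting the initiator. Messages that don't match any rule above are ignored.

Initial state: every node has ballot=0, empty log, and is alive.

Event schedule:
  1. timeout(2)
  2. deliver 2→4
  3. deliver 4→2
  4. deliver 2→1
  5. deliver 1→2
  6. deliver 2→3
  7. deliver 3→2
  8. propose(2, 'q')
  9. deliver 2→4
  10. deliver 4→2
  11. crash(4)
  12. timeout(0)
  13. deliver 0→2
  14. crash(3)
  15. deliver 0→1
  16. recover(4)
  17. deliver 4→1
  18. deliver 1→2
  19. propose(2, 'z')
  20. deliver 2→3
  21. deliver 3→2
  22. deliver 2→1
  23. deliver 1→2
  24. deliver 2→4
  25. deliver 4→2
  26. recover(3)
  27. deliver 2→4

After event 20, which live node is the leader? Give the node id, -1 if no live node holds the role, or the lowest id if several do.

2

e1 timeout(2): 2[cand,b=7,-]
e2 deliver 2→4: 4[foll,b=7,-]
e3 deliver 4→2: ·
e4 deliver 2→1: 1[foll,b=7,-]
e5 deliver 1→2: 2[lead,b=7,-]
e6 deliver 2→3: 3[foll,b=7,-]
e7 deliver 3→2: ·
e8 propose(2,'q'): ·
e9 deliver 2→4: 4[foll,b=7,q]
e10 deliver 4→2: ·
e11 crash(4): 4[✗foll,b=7,q]
e12 timeout(0): 0[cand,b=5,-]
e13 deliver 0→2: ·
e14 crash(3): 3[✗foll,b=7,-]
e15 deliver 0→1: ·
e16 recover(4): 4[foll,b=7,q]
e17 deliver 4→1: ·
e18 deliver 1→2: ·
e19 propose(2,'z'): ·
e20 deliver 2→3: ·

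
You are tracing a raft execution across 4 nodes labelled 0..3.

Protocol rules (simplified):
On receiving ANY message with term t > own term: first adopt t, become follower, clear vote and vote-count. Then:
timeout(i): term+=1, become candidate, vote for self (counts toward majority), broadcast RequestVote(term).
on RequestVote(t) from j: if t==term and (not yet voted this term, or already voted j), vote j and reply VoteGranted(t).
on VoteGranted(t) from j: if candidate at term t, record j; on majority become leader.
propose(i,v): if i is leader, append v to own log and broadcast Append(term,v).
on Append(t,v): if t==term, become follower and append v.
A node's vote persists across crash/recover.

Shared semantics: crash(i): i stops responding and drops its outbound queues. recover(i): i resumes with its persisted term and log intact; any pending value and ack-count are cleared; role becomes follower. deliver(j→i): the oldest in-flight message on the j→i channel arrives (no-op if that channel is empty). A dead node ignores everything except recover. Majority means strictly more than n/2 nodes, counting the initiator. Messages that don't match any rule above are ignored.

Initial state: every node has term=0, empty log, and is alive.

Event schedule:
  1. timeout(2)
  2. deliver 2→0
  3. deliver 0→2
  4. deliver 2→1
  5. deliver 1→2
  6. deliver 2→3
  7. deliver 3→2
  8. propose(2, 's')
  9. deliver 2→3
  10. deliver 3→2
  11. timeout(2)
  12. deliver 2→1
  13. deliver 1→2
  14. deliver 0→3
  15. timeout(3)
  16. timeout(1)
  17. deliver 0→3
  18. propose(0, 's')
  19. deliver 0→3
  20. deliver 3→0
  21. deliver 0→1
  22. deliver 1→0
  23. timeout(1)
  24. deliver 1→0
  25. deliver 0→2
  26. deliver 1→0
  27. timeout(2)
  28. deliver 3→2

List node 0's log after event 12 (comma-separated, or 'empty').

e1 timeout(2): 2[cand,t=1,-]
e2 deliver 2→0: 0[foll,t=1,-]
e3 deliver 0→2: ·
e4 deliver 2→1: 1[foll,t=1,-]
e5 deliver 1→2: 2[lead,t=1,-]
e6 deliver 2→3: 3[foll,t=1,-]
e7 deliver 3→2: ·
e8 propose(2,'s'): 2[lead,t=1,s]
e9 deliver 2→3: 3[foll,t=1,s]
e10 deliver 3→2: ·
e11 timeout(2): 2[cand,t=2,s]
e12 deliver 2→1: 1[foll,t=1,s]

empty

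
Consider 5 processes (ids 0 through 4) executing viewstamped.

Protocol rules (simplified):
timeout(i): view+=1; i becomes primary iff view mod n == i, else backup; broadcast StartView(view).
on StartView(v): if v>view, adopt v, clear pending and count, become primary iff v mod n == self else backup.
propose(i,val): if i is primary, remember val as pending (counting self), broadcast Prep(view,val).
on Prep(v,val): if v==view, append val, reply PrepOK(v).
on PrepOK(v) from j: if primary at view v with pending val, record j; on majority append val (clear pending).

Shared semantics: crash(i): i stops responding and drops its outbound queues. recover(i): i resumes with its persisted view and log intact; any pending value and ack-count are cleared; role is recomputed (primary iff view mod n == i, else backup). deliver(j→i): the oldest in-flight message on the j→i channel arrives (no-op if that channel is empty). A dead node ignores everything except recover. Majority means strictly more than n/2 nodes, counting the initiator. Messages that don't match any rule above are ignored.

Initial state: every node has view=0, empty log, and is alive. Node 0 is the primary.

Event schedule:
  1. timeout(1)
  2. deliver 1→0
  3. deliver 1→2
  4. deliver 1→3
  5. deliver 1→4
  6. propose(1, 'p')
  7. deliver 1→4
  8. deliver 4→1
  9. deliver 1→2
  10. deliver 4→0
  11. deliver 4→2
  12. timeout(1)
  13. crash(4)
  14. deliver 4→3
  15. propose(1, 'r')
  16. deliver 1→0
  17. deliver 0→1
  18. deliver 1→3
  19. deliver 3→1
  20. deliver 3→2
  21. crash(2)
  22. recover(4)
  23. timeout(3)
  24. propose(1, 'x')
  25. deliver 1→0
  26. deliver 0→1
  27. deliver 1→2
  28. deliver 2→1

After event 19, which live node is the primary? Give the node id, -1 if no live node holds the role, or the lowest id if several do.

-1

[1] timeout(1) → N1(prim v1 [-])
[2] deliver 1→0 → N0(back v1 [-])
[3] deliver 1→2 → N2(back v1 [-])
[4] deliver 1→3 → N3(back v1 [-])
[5] deliver 1→4 → N4(back v1 [-])
[6] propose(1,'p') → ∅
[7] deliver 1→4 → N4(back v1 [p])
[8] deliver 4→1 → ∅
[9] deliver 1→2 → N2(back v1 [p])
[10] deliver 4→0 → ∅
[11] deliver 4→2 → ∅
[12] timeout(1) → N1(back v2 [-])
[13] crash(4) → N4(✗back v1 [p])
[14] deliver 4→3 → ∅
[15] propose(1,'r') → ∅
[16] deliver 1→0 → N0(back v1 [p])
[17] deliver 0→1 → ∅
[18] deliver 1→3 → N3(back v1 [p])
[19] deliver 3→1 → ∅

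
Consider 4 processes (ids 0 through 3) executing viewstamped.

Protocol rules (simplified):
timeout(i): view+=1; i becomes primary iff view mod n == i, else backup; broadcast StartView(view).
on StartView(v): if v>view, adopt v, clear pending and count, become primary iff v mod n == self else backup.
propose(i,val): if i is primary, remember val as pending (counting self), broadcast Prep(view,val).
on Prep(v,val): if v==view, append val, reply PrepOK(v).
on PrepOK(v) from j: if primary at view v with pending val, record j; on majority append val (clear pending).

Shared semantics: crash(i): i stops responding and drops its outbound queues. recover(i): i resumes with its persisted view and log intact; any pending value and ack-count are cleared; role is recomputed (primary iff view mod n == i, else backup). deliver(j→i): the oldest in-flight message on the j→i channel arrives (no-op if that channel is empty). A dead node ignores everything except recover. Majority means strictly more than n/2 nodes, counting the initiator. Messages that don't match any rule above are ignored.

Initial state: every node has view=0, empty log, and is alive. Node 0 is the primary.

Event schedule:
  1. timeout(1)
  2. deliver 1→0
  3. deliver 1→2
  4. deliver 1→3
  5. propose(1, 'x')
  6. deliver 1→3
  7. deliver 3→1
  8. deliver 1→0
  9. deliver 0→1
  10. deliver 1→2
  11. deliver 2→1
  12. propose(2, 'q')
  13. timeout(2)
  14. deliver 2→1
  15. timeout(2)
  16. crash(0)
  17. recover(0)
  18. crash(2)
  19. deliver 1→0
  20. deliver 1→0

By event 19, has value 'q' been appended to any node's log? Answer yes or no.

no

step 1 timeout(1): 1={prim,v=1,log=-}
step 2 deliver 1→0: 0={back,v=1,log=-}
step 3 deliver 1→2: 2={back,v=1,log=-}
step 4 deliver 1→3: 3={back,v=1,log=-}
step 5 propose(1,'x'): —
step 6 deliver 1→3: 3={back,v=1,log=x}
step 7 deliver 3→1: —
step 8 deliver 1→0: 0={back,v=1,log=x}
step 9 deliver 0→1: 1={prim,v=1,log=x}
step 10 deliver 1→2: 2={back,v=1,log=x}
step 11 deliver 2→1: —
step 12 propose(2,'q'): —
step 13 timeout(2): 2={prim,v=2,log=x}
step 14 deliver 2→1: 1={back,v=2,log=x}
step 15 timeout(2): 2={back,v=3,log=x}
step 16 crash(0): 0={✗back,v=1,log=x}
step 17 recover(0): 0={back,v=1,log=x}
step 18 crash(2): 2={✗back,v=3,log=x}
step 19 deliver 1→0: —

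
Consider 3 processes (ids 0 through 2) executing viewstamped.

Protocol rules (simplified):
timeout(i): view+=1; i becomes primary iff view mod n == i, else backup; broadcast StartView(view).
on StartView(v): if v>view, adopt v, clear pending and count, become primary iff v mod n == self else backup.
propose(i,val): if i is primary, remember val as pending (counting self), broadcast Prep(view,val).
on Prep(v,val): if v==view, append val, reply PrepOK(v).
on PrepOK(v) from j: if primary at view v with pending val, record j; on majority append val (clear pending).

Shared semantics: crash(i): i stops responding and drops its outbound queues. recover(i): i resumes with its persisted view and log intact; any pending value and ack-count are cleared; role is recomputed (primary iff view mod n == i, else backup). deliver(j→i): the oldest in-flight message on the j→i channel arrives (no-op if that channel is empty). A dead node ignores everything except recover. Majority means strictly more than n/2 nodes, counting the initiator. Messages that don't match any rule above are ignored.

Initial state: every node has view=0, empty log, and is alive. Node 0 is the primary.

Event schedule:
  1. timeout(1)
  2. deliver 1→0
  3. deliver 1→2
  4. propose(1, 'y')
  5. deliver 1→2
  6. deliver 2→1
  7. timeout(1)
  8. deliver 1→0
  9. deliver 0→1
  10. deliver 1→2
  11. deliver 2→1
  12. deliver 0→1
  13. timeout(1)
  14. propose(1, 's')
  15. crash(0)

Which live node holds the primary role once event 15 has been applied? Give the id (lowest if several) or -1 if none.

step 1 timeout(1): 1={prim,v=1,log=-}
step 2 deliver 1→0: 0={back,v=1,log=-}
step 3 deliver 1→2: 2={back,v=1,log=-}
step 4 propose(1,'y'): —
step 5 deliver 1→2: 2={back,v=1,log=y}
step 6 deliver 2→1: 1={prim,v=1,log=y}
step 7 timeout(1): 1={back,v=2,log=y}
step 8 deliver 1→0: 0={back,v=1,log=y}
step 9 deliver 0→1: —
step 10 deliver 1→2: 2={prim,v=2,log=y}
step 11 deliver 2→1: —
step 12 deliver 0→1: —
step 13 timeout(1): 1={back,v=3,log=y}
step 14 propose(1,'s'): —
step 15 crash(0): 0={✗back,v=1,log=y}

2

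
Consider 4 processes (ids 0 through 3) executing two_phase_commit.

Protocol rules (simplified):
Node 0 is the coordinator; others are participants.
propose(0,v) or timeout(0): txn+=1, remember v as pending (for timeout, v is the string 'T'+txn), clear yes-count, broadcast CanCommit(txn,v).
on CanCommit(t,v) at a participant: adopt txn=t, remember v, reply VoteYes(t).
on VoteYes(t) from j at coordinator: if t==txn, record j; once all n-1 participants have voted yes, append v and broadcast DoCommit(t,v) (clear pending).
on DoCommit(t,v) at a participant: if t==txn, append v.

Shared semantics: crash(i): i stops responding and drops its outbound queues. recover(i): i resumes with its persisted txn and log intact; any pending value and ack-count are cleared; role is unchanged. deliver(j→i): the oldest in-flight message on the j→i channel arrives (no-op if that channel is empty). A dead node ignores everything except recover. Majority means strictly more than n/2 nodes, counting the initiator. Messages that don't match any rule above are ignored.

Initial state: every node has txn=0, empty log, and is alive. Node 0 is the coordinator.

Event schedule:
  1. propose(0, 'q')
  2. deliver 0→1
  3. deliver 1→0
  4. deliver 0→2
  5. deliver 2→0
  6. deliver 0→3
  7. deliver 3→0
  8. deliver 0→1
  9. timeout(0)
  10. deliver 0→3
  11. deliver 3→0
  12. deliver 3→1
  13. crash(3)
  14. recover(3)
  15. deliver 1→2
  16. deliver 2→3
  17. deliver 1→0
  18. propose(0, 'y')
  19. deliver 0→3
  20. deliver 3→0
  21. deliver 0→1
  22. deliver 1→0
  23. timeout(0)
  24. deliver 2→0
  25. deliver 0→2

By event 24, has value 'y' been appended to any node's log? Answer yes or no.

no

step 1 propose(0,'q'): 0={coor,t=1,log=-}
step 2 deliver 0→1: 1={part,t=1,log=-}
step 3 deliver 1→0: —
step 4 deliver 0→2: 2={part,t=1,log=-}
step 5 deliver 2→0: —
step 6 deliver 0→3: 3={part,t=1,log=-}
step 7 deliver 3→0: 0={coor,t=1,log=q}
step 8 deliver 0→1: 1={part,t=1,log=q}
step 9 timeout(0): 0={coor,t=2,log=q}
step 10 deliver 0→3: 3={part,t=1,log=q}
step 11 deliver 3→0: —
step 12 deliver 3→1: —
step 13 crash(3): 3={✗part,t=1,log=q}
step 14 recover(3): 3={part,t=1,log=q}
step 15 deliver 1→2: —
step 16 deliver 2→3: —
step 17 deliver 1→0: —
step 18 propose(0,'y'): 0={coor,t=3,log=q}
step 19 deliver 0→3: 3={part,t=2,log=q}
step 20 deliver 3→0: —
step 21 deliver 0→1: 1={part,t=2,log=q}
step 22 deliver 1→0: —
step 23 timeout(0): 0={coor,t=4,log=q}
step 24 deliver 2→0: —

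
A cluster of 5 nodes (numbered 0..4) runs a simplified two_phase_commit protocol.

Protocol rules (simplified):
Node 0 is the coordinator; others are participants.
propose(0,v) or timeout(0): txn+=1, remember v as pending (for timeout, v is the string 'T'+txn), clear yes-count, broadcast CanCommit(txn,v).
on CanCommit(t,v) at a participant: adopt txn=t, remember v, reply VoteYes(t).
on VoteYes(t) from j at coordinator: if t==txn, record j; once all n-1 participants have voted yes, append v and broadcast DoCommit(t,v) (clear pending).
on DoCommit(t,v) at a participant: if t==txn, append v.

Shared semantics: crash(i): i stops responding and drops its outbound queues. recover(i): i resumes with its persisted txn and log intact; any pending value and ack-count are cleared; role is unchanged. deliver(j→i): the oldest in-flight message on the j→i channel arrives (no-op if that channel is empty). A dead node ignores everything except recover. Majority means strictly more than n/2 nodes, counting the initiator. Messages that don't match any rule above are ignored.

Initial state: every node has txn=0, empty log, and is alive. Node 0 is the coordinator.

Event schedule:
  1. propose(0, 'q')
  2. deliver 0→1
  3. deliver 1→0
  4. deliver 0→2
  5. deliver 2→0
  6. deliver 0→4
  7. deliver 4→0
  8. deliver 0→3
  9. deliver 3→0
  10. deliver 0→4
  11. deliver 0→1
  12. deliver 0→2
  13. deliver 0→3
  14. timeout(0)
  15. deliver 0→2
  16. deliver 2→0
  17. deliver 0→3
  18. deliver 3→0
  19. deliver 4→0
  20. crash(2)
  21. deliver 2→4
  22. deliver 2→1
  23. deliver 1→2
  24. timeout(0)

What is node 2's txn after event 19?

2

step 1 propose(0,'q'): 0={coor,t=1,log=-}
step 2 deliver 0→1: 1={part,t=1,log=-}
step 3 deliver 1→0: —
step 4 deliver 0→2: 2={part,t=1,log=-}
step 5 deliver 2→0: —
step 6 deliver 0→4: 4={part,t=1,log=-}
step 7 deliver 4→0: —
step 8 deliver 0→3: 3={part,t=1,log=-}
step 9 deliver 3→0: 0={coor,t=1,log=q}
step 10 deliver 0→4: 4={part,t=1,log=q}
step 11 deliver 0→1: 1={part,t=1,log=q}
step 12 deliver 0→2: 2={part,t=1,log=q}
step 13 deliver 0→3: 3={part,t=1,log=q}
step 14 timeout(0): 0={coor,t=2,log=q}
step 15 deliver 0→2: 2={part,t=2,log=q}
step 16 deliver 2→0: —
step 17 deliver 0→3: 3={part,t=2,log=q}
step 18 deliver 3→0: —
step 19 deliver 4→0: —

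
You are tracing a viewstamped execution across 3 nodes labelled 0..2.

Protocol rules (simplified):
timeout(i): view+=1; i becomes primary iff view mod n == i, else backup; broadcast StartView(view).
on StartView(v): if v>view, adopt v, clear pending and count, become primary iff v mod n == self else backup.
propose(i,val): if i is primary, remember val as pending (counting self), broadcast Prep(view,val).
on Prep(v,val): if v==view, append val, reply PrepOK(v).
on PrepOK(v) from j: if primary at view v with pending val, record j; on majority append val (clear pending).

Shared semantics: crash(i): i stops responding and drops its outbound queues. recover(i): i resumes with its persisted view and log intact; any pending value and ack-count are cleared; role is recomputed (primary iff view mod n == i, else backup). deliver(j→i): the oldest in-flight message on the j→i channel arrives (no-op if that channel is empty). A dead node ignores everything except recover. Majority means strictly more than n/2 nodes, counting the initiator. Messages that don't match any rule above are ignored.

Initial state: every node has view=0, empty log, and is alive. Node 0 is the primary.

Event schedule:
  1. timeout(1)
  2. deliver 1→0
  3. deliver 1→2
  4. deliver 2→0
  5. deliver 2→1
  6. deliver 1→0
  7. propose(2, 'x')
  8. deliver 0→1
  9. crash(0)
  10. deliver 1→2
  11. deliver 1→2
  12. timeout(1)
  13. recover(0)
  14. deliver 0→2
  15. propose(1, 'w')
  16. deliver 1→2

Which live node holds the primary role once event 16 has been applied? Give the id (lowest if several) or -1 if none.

step 1 timeout(1): 1={prim,v=1,log=-}
step 2 deliver 1→0: 0={back,v=1,log=-}
step 3 deliver 1→2: 2={back,v=1,log=-}
step 4 deliver 2→0: —
step 5 deliver 2→1: —
step 6 deliver 1→0: —
step 7 propose(2,'x'): —
step 8 deliver 0→1: —
step 9 crash(0): 0={✗back,v=1,log=-}
step 10 deliver 1→2: —
step 11 deliver 1→2: —
step 12 timeout(1): 1={back,v=2,log=-}
step 13 recover(0): 0={back,v=1,log=-}
step 14 deliver 0→2: —
step 15 propose(1,'w'): —
step 16 deliver 1→2: 2={prim,v=2,log=-}

2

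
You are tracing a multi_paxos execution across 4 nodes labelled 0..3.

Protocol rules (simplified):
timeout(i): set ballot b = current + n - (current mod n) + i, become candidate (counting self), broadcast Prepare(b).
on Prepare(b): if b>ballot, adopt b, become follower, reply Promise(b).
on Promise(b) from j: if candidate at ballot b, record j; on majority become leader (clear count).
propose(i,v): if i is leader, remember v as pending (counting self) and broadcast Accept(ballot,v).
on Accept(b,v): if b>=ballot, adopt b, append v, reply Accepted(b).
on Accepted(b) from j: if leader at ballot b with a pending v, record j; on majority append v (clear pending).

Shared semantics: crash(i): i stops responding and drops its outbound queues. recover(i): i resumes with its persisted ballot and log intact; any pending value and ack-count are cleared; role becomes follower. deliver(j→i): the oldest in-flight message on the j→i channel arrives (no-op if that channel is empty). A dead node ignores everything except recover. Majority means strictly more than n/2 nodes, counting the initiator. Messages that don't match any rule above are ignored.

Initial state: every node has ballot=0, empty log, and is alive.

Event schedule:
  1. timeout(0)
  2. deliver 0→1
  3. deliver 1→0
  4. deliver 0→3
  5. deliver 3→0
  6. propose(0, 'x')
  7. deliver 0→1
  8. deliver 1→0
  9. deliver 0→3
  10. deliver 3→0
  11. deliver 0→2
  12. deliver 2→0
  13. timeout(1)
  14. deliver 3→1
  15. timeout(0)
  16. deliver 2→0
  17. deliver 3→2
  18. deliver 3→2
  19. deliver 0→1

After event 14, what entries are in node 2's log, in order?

empty

after 1 — timeout(0): n0:cand/b4/[-]
after 2 — deliver 0→1: n1:foll/b4/[-]
after 3 — deliver 1→0: ·
after 4 — deliver 0→3: n3:foll/b4/[-]
after 5 — deliver 3→0: n0:lead/b4/[-]
after 6 — propose(0,'x'): ·
after 7 — deliver 0→1: n1:foll/b4/[x]
after 8 — deliver 1→0: ·
after 9 — deliver 0→3: n3:foll/b4/[x]
after 10 — deliver 3→0: n0:lead/b4/[x]
after 11 — deliver 0→2: n2:foll/b4/[-]
after 12 — deliver 2→0: ·
after 13 — timeout(1): n1:cand/b9/[x]
after 14 — deliver 3→1: ·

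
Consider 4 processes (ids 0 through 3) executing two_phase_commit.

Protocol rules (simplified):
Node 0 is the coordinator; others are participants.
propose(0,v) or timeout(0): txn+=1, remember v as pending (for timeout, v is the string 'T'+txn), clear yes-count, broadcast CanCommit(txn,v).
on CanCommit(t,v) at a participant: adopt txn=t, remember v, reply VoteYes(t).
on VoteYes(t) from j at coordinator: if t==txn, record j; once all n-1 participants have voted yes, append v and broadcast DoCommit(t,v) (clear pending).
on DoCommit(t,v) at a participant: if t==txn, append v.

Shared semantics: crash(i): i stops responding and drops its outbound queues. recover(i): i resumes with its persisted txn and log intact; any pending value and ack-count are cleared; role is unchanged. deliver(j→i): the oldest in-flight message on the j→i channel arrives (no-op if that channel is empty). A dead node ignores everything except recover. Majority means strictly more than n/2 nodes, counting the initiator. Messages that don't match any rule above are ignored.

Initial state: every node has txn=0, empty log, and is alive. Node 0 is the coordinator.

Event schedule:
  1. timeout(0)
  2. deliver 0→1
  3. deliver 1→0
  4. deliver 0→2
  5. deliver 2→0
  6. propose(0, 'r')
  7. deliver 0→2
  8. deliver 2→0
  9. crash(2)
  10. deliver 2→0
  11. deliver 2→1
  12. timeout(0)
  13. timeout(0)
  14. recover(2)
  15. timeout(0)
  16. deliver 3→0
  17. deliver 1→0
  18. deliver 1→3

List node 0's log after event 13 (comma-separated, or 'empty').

1. timeout(0):  <0:coor t1 ->
2. deliver 0→1:  <1:part t1 ->
3. deliver 1→0:  nop
4. deliver 0→2:  <2:part t1 ->
5. deliver 2→0:  nop
6. propose(0,'r'):  <0:coor t2 ->
7. deliver 0→2:  <2:part t2 ->
8. deliver 2→0:  nop
9. crash(2):  <2:✗part t2 ->
10. deliver 2→0:  nop
11. deliver 2→1:  nop
12. timeout(0):  <0:coor t3 ->
13. timeout(0):  <0:coor t4 ->

empty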